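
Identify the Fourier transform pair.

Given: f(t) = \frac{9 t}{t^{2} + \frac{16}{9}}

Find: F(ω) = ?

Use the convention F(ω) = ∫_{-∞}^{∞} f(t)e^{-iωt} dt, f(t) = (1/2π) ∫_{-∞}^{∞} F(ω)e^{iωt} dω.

F(ω) = - 9 i \pi e^{- \frac{4 \left|{\omega}\right|}{3}} \operatorname{sign}{\left(\omega \right)}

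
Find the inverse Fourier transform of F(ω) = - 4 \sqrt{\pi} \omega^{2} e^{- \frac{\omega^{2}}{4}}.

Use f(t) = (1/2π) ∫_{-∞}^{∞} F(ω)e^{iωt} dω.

f(t) = 4 \left(4 t^{2} - 2\right) e^{- t^{2}}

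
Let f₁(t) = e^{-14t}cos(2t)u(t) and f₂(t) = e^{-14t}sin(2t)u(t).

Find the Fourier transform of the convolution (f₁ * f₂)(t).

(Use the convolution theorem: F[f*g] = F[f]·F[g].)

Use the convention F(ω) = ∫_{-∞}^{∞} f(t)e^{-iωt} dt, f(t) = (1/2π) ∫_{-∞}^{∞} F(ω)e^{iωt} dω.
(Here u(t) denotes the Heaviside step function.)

F[f₁*f₂](ω) = \frac{2 \left(i \omega + 14\right)}{\left(\left(i \omega + 14\right)^{2} + 4\right)^{2}}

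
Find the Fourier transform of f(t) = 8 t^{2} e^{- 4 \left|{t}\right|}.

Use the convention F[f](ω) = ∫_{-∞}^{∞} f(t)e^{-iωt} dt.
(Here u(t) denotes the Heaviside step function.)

F(ω) = \frac{128 \left(16 - 3 \omega^{2}\right)}{\left(\omega^{2} + 16\right)^{3}}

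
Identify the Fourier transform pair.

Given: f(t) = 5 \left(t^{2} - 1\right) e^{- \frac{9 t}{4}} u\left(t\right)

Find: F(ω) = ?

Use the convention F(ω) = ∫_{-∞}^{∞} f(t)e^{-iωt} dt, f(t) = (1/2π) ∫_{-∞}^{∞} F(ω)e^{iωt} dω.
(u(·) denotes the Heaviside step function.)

F(ω) = \frac{20 \left(128 i \omega - \left(4 i \omega + 9\right)^{3} + 288\right)}{\left(4 i \omega + 9\right)^{4}}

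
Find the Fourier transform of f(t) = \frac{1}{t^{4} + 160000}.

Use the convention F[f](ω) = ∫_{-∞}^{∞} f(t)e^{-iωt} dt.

F(ω) = \frac{\pi e^{- 10 \sqrt{2} \left|{\omega}\right|} \sin{\left(10 \sqrt{2} \left|{\omega}\right| + \frac{\pi}{4} \right)}}{8000}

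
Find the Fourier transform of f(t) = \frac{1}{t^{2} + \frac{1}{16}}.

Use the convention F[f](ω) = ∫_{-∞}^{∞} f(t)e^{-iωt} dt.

F(ω) = 4 \pi e^{- \frac{\left|{\omega}\right|}{4}}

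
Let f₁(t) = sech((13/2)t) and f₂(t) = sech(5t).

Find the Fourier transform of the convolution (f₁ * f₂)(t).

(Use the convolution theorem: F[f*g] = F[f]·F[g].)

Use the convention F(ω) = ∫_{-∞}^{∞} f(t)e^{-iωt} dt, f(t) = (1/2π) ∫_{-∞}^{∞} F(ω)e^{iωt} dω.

F[f₁*f₂](ω) = \frac{2 \pi^{2}}{65 \cosh{\left(\frac{\pi \omega}{13} \right)} \cosh{\left(\frac{\pi \omega}{10} \right)}}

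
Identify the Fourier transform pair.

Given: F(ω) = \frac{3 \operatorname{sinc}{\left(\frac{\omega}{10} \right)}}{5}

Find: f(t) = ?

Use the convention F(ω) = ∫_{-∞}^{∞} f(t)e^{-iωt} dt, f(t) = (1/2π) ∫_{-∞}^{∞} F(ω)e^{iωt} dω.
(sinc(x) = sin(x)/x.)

f(t) = 3 \left(\begin{cases} 1 & \text{for}\: \left|{t}\right| < \frac{1}{10} \\0 & \text{otherwise} \end{cases}\right)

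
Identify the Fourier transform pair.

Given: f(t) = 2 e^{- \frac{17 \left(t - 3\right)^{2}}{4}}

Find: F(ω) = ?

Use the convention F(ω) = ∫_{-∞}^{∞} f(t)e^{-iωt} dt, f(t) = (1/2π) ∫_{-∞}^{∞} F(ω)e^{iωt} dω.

F(ω) = \frac{4 \sqrt{17} \sqrt{\pi} e^{- \frac{\omega \left(\omega + 51 i\right)}{17}}}{17}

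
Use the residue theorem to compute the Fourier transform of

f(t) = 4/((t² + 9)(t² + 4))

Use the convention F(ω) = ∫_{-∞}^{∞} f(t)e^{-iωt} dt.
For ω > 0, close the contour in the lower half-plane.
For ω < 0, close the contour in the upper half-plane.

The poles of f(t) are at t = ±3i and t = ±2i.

Let g(z) = f(z)e^{-iωz}; for large |z| the factor e^{-iωz} decays in the lower half-plane when ω > 0 and in the upper half-plane when ω < 0.

Case ω > 0 (lower half-plane, clockwise contour ⇒ F(ω) = -2πi·ΣRes):
  Res_{z = - 3 i} g(z) = - \frac{2 i e^{- 3 \omega}}{15}
  Res_{z = - 2 i} g(z) = \frac{i e^{- 2 \omega}}{5}
  F(ω) = -2πi·ΣRes = \frac{2 \pi \left(3 e^{\omega} - 2\right) e^{- 3 \omega}}{15}

Case ω < 0 (upper half-plane, counterclockwise contour ⇒ F(ω) = +2πi·ΣRes):
  Res_{z = 3 i} g(z) = \frac{2 i e^{3 \omega}}{15}
  Res_{z = 2 i} g(z) = - \frac{i e^{2 \omega}}{5}
  F(ω) = 2πi·ΣRes = \frac{2 \pi \left(3 - 2 e^{\omega}\right) e^{2 \omega}}{15}

Both cases combine into a single formula in |ω|:

F(ω) = \frac{2 \pi \left(3 e^{\left|{\omega}\right|} - 2\right) e^{- 3 \left|{\omega}\right|}}{15}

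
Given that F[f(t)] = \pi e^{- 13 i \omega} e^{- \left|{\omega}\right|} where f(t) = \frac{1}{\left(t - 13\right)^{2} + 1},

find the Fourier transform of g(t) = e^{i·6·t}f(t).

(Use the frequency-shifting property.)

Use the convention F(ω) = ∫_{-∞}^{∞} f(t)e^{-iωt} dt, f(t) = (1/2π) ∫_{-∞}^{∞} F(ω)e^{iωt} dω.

F[g](ω) = \pi e^{- 13 i \left(\omega - 6\right) - \left|{\omega - 6}\right|}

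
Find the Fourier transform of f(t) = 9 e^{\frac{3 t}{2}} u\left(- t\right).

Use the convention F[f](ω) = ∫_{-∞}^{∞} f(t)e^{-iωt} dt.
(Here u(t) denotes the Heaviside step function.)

F(ω) = - \frac{18}{2 i \omega - 3}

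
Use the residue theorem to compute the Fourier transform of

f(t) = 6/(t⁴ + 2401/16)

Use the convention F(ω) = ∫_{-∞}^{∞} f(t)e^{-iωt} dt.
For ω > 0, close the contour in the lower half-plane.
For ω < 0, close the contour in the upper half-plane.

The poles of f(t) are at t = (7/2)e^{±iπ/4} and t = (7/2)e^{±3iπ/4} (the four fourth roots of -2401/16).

Let g(z) = f(z)e^{-iωz}; for large |z| the factor e^{-iωz} decays in the lower half-plane when ω > 0 and in the upper half-plane when ω < 0.

Case ω > 0 (lower half-plane, clockwise contour ⇒ F(ω) = -2πi·ΣRes):
  Res_{z = - \frac{7 \sqrt{2}}{4} - \frac{7 \sqrt{2} i}{4}} g(z) = \frac{6 \sqrt{2} \left(1 + i\right) e^{\frac{7 \sqrt{2} \omega \left(-1 + i\right)}{4}}}{343}
  Res_{z = \frac{7 \sqrt{2}}{4} - \frac{7 \sqrt{2} i}{4}} g(z) = \frac{6 \sqrt{2} \left(-1 + i\right) e^{- \frac{7 \sqrt{2} \omega \left(1 + i\right)}{4}}}{343}
  F(ω) = -2πi·ΣRes = \frac{12 \sqrt{2} \pi \left(\left(1 - i\right) e^{\frac{7 \sqrt{2} i \omega}{2}} + 1 + i\right) e^{- \frac{7 \sqrt{2} \omega \left(1 + i\right)}{4}}}{343} = \frac{48 \pi e^{- \frac{7 \sqrt{2} \omega}{4}} \sin{\left(\frac{7 \sqrt{2} \omega}{4} + \frac{\pi}{4} \right)}}{343}

Case ω < 0 (upper half-plane, counterclockwise contour ⇒ F(ω) = +2πi·ΣRes):
  Res_{z = \frac{7 \sqrt{2}}{4} + \frac{7 \sqrt{2} i}{4}} g(z) = - \frac{6 \sqrt{2} \left(1 + i\right) e^{\frac{7 \sqrt{2} \omega \left(1 - i\right)}{4}}}{343}
  Res_{z = - \frac{7 \sqrt{2}}{4} + \frac{7 \sqrt{2} i}{4}} g(z) = \frac{6 \sqrt{2} \left(1 - i\right) e^{\frac{7 \sqrt{2} \omega \left(1 + i\right)}{4}}}{343}
  F(ω) = 2πi·ΣRes = - \frac{12 \sqrt{2} i \pi \left(\left(1 + i\right) e^{\frac{7 \sqrt{2} \omega \left(1 - i\right)}{4}} - \left(1 - i\right) e^{\frac{7 \sqrt{2} \omega \left(1 + i\right)}{4}}\right)}{343} = \frac{48 \pi e^{\frac{7 \sqrt{2} \omega}{4}} \cos{\left(\frac{7 \sqrt{2} \omega}{4} + \frac{\pi}{4} \right)}}{343}

Both cases combine into a single formula in |ω|:

F(ω) = \frac{48 \pi e^{- \frac{7 \sqrt{2} \left|{\omega}\right|}{4}} \sin{\left(\frac{7 \sqrt{2} \left|{\omega}\right|}{4} + \frac{\pi}{4} \right)}}{343}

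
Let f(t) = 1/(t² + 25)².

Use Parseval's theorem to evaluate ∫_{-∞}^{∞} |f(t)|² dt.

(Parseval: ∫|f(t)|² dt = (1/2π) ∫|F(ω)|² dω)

∫|f(t)|² dt = \frac{\pi}{250000}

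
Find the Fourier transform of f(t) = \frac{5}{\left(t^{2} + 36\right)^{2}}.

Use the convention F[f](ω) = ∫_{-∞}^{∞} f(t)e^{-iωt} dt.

F(ω) = \frac{5 \pi \left(6 \left|{\omega}\right| + 1\right) e^{- 6 \left|{\omega}\right|}}{432}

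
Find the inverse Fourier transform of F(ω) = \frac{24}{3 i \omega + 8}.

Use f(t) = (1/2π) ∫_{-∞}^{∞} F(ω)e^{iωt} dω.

f(t) = 8 e^{- \frac{8 t}{3}} u\left(t\right)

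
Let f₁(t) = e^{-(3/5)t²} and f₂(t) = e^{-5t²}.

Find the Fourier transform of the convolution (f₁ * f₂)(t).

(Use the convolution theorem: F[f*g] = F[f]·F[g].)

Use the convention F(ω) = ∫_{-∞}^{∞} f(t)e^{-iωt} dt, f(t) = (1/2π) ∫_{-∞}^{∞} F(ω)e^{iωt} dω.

F[f₁*f₂](ω) = \frac{\sqrt{3} \pi e^{- \frac{7 \omega^{2}}{15}}}{3}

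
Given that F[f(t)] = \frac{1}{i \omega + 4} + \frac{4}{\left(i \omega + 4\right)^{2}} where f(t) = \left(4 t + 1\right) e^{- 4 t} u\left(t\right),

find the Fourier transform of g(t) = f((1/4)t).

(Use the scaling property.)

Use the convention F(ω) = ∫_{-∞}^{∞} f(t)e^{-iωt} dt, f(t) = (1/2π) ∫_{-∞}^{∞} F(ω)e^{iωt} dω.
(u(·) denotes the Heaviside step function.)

F[g](ω) = \frac{- i \omega - 2}{\omega^{2} - 2 i \omega - 1}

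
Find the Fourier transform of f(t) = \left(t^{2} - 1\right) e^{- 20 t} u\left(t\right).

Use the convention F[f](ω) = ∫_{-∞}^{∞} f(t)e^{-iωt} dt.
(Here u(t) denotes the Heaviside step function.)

F(ω) = \frac{2 i \omega - \left(i \omega + 20\right)^{3} + 40}{\left(i \omega + 20\right)^{4}}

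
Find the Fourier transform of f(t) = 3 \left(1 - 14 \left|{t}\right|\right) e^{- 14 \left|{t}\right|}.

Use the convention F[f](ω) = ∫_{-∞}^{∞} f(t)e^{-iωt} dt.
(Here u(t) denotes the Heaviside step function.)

F(ω) = \frac{168 \omega^{2}}{\left(\omega^{2} + 196\right)^{2}}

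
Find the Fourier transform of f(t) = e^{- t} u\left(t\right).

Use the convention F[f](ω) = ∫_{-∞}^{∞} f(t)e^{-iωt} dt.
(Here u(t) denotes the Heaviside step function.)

F(ω) = \frac{1}{i \omega + 1}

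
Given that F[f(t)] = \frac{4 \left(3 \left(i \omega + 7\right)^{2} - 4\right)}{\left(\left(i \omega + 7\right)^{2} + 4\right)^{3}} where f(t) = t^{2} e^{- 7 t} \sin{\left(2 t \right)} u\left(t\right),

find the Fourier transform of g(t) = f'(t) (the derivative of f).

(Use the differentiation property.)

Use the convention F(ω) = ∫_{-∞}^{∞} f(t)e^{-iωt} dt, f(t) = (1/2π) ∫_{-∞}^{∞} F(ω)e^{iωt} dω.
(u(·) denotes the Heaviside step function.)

F[g](ω) = \frac{4 i \omega \left(3 \left(i \omega + 7\right)^{2} - 4\right)}{\left(\left(i \omega + 7\right)^{2} + 4\right)^{3}}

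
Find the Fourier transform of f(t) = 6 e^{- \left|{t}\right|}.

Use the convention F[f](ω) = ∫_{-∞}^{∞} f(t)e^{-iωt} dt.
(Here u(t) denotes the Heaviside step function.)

F(ω) = \frac{12}{\omega^{2} + 1}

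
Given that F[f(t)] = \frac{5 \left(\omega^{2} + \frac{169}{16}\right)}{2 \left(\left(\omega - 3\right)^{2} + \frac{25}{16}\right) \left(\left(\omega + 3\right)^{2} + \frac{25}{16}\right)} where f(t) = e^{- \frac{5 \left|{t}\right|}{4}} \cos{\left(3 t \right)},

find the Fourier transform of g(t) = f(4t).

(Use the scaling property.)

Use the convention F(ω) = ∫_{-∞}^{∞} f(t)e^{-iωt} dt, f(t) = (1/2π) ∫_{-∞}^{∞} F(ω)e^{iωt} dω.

F[g](ω) = \frac{10 \left(\omega^{2} + 169\right)}{\omega^{4} - 238 \omega^{2} + 28561}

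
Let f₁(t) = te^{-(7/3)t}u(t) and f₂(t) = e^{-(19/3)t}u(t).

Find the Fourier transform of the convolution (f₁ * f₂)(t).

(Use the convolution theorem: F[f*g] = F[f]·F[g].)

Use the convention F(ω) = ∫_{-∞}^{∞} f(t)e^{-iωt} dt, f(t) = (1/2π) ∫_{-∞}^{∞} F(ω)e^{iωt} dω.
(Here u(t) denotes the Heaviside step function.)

F[f₁*f₂](ω) = \frac{27}{\left(3 i \omega + 7\right)^{2} \left(3 i \omega + 19\right)}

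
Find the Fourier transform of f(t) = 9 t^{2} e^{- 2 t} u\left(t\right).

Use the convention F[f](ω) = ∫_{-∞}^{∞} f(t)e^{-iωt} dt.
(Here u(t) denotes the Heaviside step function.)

F(ω) = \frac{18}{\left(i \omega + 2\right)^{3}}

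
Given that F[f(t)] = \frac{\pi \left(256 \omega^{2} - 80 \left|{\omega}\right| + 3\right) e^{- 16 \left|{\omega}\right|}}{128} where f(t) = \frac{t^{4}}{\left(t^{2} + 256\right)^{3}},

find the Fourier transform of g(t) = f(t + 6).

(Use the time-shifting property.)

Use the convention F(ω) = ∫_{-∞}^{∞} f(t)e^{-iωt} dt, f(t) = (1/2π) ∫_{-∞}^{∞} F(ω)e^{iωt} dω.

F[g](ω) = \frac{\pi \left(256 \omega^{2} - 80 \left|{\omega}\right| + 3\right) e^{6 i \omega - 16 \left|{\omega}\right|}}{128}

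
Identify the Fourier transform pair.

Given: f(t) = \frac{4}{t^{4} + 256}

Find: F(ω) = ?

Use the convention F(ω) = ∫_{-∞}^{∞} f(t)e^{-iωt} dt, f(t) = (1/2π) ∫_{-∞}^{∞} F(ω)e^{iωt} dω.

F(ω) = \frac{\pi e^{- 2 \sqrt{2} \left|{\omega}\right|} \sin{\left(2 \sqrt{2} \left|{\omega}\right| + \frac{\pi}{4} \right)}}{16}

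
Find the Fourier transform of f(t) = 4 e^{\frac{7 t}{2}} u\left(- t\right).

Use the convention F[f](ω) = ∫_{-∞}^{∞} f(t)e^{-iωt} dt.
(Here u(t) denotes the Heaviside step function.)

F(ω) = - \frac{8}{2 i \omega - 7}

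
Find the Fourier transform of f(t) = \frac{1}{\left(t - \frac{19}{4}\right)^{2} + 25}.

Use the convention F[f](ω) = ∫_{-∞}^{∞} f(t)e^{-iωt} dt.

F(ω) = \frac{\pi e^{- \frac{19 i \omega}{4} - 5 \left|{\omega}\right|}}{5}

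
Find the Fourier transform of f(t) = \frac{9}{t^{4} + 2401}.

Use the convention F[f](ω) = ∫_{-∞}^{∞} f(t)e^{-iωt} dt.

F(ω) = \frac{9 \pi e^{- \frac{7 \sqrt{2} \left|{\omega}\right|}{2}} \sin{\left(\frac{7 \sqrt{2} \left|{\omega}\right|}{2} + \frac{\pi}{4} \right)}}{343}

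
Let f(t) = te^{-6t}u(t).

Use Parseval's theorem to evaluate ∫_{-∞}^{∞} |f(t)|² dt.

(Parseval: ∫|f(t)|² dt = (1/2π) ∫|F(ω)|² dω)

∫|f(t)|² dt = \frac{1}{864}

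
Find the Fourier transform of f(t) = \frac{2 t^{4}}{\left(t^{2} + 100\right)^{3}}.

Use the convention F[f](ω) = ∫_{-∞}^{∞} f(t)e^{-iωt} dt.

F(ω) = \frac{\pi \left(100 \omega^{2} - 50 \left|{\omega}\right| + 3\right) e^{- 10 \left|{\omega}\right|}}{40}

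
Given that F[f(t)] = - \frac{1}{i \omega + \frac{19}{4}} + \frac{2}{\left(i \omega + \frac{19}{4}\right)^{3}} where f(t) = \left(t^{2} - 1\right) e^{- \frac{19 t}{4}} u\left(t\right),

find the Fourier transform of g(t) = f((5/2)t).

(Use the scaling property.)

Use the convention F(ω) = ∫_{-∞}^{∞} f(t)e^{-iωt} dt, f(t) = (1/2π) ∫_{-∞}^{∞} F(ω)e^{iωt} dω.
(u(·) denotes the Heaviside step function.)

F[g](ω) = \frac{8 \left(6400 i \omega - \left(8 i \omega + 95\right)^{3} + 76000\right)}{\left(8 i \omega + 95\right)^{4}}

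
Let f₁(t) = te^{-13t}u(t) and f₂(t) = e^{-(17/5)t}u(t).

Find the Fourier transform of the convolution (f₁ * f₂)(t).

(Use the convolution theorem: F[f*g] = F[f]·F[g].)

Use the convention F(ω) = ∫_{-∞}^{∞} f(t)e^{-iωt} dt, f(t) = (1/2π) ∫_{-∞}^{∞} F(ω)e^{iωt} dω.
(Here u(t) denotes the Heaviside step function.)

F[f₁*f₂](ω) = \frac{5}{\left(i \omega + 13\right)^{2} \left(5 i \omega + 17\right)}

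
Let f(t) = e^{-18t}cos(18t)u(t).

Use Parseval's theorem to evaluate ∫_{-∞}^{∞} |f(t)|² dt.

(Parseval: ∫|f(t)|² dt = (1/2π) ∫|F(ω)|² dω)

∫|f(t)|² dt = \frac{1}{48}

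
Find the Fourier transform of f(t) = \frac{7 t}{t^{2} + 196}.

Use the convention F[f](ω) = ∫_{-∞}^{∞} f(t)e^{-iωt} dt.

F(ω) = - 7 i \pi e^{- 14 \left|{\omega}\right|} \operatorname{sign}{\left(\omega \right)}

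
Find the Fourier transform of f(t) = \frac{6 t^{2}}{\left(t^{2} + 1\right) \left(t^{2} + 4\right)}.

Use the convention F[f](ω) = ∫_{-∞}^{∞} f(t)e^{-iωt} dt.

F(ω) = 2 \pi \left(2 - e^{\left|{\omega}\right|}\right) e^{- 2 \left|{\omega}\right|}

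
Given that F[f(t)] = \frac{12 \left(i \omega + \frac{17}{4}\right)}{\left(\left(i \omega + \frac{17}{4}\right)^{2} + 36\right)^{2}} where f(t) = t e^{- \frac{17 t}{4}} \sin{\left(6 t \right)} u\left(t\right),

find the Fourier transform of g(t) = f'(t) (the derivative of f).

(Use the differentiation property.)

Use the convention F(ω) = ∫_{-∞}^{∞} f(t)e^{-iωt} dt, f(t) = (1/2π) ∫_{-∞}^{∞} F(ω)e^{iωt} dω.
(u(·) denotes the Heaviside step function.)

F[g](ω) = \frac{768 i \omega \left(4 i \omega + 17\right)}{\left(\left(4 i \omega + 17\right)^{2} + 576\right)^{2}}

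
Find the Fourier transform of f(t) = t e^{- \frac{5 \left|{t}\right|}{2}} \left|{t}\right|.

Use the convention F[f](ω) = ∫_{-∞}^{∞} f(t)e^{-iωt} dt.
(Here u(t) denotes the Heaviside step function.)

F(ω) = \frac{64 i \omega \left(4 \omega^{2} - 75\right)}{\left(4 \omega^{2} + 25\right)^{3}}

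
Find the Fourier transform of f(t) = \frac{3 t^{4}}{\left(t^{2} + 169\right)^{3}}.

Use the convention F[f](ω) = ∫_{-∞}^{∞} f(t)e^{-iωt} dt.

F(ω) = \frac{3 \pi \left(169 \omega^{2} - 65 \left|{\omega}\right| + 3\right) e^{- 13 \left|{\omega}\right|}}{104}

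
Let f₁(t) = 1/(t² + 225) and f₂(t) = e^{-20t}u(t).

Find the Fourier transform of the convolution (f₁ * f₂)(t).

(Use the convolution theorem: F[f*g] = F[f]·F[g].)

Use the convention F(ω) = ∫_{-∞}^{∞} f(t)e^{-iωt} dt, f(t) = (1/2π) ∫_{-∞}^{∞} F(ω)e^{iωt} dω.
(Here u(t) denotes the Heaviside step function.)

F[f₁*f₂](ω) = \frac{\pi e^{- 15 \left|{\omega}\right|}}{15 \left(i \omega + 20\right)}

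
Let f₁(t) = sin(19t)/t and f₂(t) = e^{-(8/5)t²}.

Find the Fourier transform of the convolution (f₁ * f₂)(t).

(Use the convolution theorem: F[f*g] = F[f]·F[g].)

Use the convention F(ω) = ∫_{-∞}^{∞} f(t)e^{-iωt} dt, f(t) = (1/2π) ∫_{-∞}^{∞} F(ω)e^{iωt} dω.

F[f₁*f₂](ω) = \begin{cases} \frac{\sqrt{10} \pi^{\frac{3}{2}} e^{- \frac{5 \omega^{2}}{32}}}{4} & \text{for}\: \omega > -19 \wedge \omega < 19 \\0 & \text{otherwise} \end{cases}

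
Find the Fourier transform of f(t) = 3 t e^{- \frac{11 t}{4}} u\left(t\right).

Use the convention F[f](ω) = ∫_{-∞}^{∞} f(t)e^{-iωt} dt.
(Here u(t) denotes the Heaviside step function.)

F(ω) = \frac{48}{\left(4 i \omega + 11\right)^{2}}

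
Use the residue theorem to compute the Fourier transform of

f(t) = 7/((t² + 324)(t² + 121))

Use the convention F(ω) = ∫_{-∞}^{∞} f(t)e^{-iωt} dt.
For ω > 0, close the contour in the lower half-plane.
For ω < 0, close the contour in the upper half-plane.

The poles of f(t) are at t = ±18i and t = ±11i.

Let g(z) = f(z)e^{-iωz}; for large |z| the factor e^{-iωz} decays in the lower half-plane when ω > 0 and in the upper half-plane when ω < 0.

Case ω > 0 (lower half-plane, clockwise contour ⇒ F(ω) = -2πi·ΣRes):
  Res_{z = - 18 i} g(z) = - \frac{i e^{- 18 \omega}}{1044}
  Res_{z = - 11 i} g(z) = \frac{i e^{- 11 \omega}}{638}
  F(ω) = -2πi·ΣRes = \frac{\pi \left(18 e^{7 \omega} - 11\right) e^{- 18 \omega}}{5742}

Case ω < 0 (upper half-plane, counterclockwise contour ⇒ F(ω) = +2πi·ΣRes):
  Res_{z = 18 i} g(z) = \frac{i e^{18 \omega}}{1044}
  Res_{z = 11 i} g(z) = - \frac{i e^{11 \omega}}{638}
  F(ω) = 2πi·ΣRes = \frac{\pi \left(18 - 11 e^{7 \omega}\right) e^{11 \omega}}{5742}

Both cases combine into a single formula in |ω|:

F(ω) = \frac{\pi \left(18 e^{7 \left|{\omega}\right|} - 11\right) e^{- 18 \left|{\omega}\right|}}{5742}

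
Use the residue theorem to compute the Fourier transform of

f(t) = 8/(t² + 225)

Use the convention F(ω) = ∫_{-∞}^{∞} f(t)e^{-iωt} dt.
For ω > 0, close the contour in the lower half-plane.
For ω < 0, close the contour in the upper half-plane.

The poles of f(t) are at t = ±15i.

Let g(z) = f(z)e^{-iωz}; for large |z| the factor e^{-iωz} decays in the lower half-plane when ω > 0 and in the upper half-plane when ω < 0.

Case ω > 0 (lower half-plane, clockwise contour ⇒ F(ω) = -2πi·ΣRes):
  Res_{z = - 15 i} g(z) = \frac{4 i e^{- 15 \omega}}{15}
  F(ω) = -2πi·ΣRes = \frac{8 \pi e^{- 15 \omega}}{15}

Case ω < 0 (upper half-plane, counterclockwise contour ⇒ F(ω) = +2πi·ΣRes):
  Res_{z = 15 i} g(z) = - \frac{4 i e^{15 \omega}}{15}
  F(ω) = 2πi·ΣRes = \frac{8 \pi e^{15 \omega}}{15}

Both cases combine into a single formula in |ω|:

F(ω) = \frac{8 \pi e^{- 15 \left|{\omega}\right|}}{15}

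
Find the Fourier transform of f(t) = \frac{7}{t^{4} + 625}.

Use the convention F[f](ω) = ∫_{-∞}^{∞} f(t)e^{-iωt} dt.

F(ω) = \frac{7 \pi e^{- \frac{5 \sqrt{2} \left|{\omega}\right|}{2}} \sin{\left(\frac{5 \sqrt{2} \left|{\omega}\right|}{2} + \frac{\pi}{4} \right)}}{125}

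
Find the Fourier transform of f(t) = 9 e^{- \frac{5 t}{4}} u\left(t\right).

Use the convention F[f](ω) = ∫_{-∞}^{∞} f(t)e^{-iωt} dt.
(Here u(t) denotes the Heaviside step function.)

F(ω) = \frac{36}{4 i \omega + 5}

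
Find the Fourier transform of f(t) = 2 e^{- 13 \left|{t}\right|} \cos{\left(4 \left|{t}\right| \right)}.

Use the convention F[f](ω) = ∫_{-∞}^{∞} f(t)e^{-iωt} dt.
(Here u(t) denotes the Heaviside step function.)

F(ω) = \frac{52 \left(\omega^{2} + 185\right)}{\omega^{4} + 306 \omega^{2} + 34225}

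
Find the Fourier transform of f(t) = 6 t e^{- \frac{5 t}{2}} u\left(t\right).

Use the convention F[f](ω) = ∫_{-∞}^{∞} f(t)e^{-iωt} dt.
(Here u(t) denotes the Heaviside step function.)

F(ω) = \frac{24}{\left(2 i \omega + 5\right)^{2}}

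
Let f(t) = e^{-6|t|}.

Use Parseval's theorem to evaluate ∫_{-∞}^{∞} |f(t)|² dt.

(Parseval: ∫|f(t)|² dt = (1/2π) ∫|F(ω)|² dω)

∫|f(t)|² dt = \frac{1}{6}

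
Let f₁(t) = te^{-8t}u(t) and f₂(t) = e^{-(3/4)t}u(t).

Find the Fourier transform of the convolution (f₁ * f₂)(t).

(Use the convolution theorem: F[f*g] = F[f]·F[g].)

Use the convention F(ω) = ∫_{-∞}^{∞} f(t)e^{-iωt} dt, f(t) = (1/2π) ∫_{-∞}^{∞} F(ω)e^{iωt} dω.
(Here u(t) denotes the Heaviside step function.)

F[f₁*f₂](ω) = \frac{4}{\left(i \omega + 8\right)^{2} \left(4 i \omega + 3\right)}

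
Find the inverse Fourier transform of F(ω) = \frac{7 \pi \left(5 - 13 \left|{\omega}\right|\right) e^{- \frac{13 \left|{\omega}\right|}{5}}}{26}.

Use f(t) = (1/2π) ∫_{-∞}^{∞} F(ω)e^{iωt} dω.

f(t) = \frac{7 t^{2}}{\left(t^{2} + \frac{169}{25}\right)^{2}}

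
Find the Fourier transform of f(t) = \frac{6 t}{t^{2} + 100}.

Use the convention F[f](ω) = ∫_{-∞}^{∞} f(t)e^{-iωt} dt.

F(ω) = - 6 i \pi e^{- 10 \left|{\omega}\right|} \operatorname{sign}{\left(\omega \right)}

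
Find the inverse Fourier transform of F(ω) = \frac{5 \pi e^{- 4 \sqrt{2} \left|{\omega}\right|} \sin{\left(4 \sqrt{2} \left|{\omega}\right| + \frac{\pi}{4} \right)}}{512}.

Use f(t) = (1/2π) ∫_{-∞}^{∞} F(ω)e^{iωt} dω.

f(t) = \frac{5}{t^{4} + 4096}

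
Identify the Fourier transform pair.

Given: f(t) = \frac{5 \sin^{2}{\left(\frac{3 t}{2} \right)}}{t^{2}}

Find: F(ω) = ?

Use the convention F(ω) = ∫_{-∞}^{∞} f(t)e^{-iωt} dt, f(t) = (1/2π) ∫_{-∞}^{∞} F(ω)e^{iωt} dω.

F(ω) = \begin{cases} \frac{5 \pi \left(3 - \left|{\omega}\right|\right)}{2} & \text{for}\: \omega > -3 \wedge \omega < 3 \\0 & \text{otherwise} \end{cases}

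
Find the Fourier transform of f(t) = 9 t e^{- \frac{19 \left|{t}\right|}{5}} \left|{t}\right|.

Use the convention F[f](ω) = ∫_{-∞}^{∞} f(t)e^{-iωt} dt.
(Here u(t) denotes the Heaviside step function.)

F(ω) = \frac{22500 i \omega \left(25 \omega^{2} - 1083\right)}{\left(25 \omega^{2} + 361\right)^{3}}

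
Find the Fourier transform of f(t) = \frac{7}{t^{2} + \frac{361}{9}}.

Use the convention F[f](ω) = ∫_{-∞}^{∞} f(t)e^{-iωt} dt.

F(ω) = \frac{21 \pi e^{- \frac{19 \left|{\omega}\right|}{3}}}{19}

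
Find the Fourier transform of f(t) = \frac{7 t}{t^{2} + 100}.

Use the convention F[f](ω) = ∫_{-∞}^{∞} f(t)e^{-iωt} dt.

F(ω) = - 7 i \pi e^{- 10 \left|{\omega}\right|} \operatorname{sign}{\left(\omega \right)}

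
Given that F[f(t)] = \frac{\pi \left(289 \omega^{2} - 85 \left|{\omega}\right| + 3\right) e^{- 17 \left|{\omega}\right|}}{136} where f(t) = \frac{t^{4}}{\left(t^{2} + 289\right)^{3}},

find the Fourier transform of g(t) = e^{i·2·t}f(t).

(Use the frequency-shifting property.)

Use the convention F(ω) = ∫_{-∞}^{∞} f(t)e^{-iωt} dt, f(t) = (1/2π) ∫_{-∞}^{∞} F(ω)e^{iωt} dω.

F[g](ω) = \frac{\pi \left(289 \left(\omega - 2\right)^{2} - 85 \left|{\omega - 2}\right| + 3\right) e^{- 17 \left|{\omega - 2}\right|}}{136}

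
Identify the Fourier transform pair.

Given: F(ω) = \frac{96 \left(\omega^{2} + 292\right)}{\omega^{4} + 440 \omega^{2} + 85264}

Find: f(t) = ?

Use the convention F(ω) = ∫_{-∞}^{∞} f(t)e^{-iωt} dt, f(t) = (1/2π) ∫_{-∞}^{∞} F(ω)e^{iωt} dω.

f(t) = 3 e^{- 16 \left|{t}\right|} \cos{\left(6 t \right)}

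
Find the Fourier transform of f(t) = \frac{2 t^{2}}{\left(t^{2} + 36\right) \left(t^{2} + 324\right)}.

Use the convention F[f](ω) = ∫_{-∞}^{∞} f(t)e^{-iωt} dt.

F(ω) = \frac{\pi \left(3 - e^{12 \left|{\omega}\right|}\right) e^{- 18 \left|{\omega}\right|}}{24}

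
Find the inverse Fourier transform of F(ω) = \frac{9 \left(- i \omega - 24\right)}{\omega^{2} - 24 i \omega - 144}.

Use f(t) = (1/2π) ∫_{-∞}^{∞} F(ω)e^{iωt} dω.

f(t) = 9 \left(12 t + 1\right) e^{- 12 t} u\left(t\right)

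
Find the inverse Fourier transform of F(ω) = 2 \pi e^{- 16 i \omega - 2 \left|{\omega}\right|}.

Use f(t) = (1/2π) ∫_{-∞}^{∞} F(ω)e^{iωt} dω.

f(t) = \frac{4}{\left(t - 16\right)^{2} + 4}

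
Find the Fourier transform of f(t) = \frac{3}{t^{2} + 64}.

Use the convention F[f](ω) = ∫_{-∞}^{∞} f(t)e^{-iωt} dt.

F(ω) = \frac{3 \pi e^{- 8 \left|{\omega}\right|}}{8}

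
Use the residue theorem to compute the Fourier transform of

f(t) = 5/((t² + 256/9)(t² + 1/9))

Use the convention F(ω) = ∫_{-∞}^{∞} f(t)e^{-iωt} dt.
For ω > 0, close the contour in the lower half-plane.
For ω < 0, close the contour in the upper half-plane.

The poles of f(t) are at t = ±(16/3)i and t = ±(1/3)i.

Let g(z) = f(z)e^{-iωz}; for large |z| the factor e^{-iωz} decays in the lower half-plane when ω > 0 and in the upper half-plane when ω < 0.

Case ω > 0 (lower half-plane, clockwise contour ⇒ F(ω) = -2πi·ΣRes):
  Res_{z = - \frac{16 i}{3}} g(z) = - \frac{9 i e^{- \frac{16 \omega}{3}}}{544}
  Res_{z = - \frac{i}{3}} g(z) = \frac{9 i e^{- \frac{\omega}{3}}}{34}
  F(ω) = -2πi·ΣRes = \frac{9 \pi \left(16 e^{5 \omega} - 1\right) e^{- \frac{16 \omega}{3}}}{272}

Case ω < 0 (upper half-plane, counterclockwise contour ⇒ F(ω) = +2πi·ΣRes):
  Res_{z = \frac{16 i}{3}} g(z) = \frac{9 i e^{\frac{16 \omega}{3}}}{544}
  Res_{z = \frac{i}{3}} g(z) = - \frac{9 i e^{\frac{\omega}{3}}}{34}
  F(ω) = 2πi·ΣRes = \frac{9 \pi \left(16 - e^{5 \omega}\right) e^{\frac{\omega}{3}}}{272}

Both cases combine into a single formula in |ω|:

F(ω) = \frac{9 \pi \left(16 e^{5 \left|{\omega}\right|} - 1\right) e^{- \frac{16 \left|{\omega}\right|}{3}}}{272}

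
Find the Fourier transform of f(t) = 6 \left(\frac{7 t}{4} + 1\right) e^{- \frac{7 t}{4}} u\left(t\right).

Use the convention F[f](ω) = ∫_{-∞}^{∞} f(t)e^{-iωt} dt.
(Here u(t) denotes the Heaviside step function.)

F(ω) = \frac{48 \left(- 2 i \omega - 7\right)}{16 \omega^{2} - 56 i \omega - 49}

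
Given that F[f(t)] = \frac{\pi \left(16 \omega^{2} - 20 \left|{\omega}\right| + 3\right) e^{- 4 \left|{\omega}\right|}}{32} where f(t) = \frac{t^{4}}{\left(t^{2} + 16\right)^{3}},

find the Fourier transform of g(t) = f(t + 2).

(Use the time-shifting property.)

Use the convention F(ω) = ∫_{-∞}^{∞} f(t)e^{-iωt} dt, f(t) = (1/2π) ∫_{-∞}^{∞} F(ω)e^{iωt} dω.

F[g](ω) = \frac{\pi \left(16 \omega^{2} - 20 \left|{\omega}\right| + 3\right) e^{2 i \omega - 4 \left|{\omega}\right|}}{32}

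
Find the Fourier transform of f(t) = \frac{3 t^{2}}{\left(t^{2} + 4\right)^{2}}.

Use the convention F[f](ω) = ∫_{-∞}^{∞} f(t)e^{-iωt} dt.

F(ω) = \frac{3 \pi \left(1 - 2 \left|{\omega}\right|\right) e^{- 2 \left|{\omega}\right|}}{4}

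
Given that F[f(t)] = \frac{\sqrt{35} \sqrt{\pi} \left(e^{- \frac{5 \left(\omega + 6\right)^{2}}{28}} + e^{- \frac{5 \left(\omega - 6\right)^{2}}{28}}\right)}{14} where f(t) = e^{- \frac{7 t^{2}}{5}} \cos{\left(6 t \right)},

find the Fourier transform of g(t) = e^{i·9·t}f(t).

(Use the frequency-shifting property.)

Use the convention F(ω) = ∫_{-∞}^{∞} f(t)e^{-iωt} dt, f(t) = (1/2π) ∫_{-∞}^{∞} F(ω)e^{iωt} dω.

F[g](ω) = \frac{\sqrt{35} \sqrt{\pi} \left(e^{\frac{30 \omega}{7}} + e^{\frac{270}{7}}\right) e^{- \frac{5 \omega^{2}}{28} + \frac{15 \omega}{14} - \frac{1125}{28}}}{14}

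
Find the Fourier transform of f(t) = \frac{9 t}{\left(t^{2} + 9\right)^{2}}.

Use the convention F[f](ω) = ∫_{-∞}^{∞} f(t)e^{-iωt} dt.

F(ω) = - \frac{3 i \pi \omega e^{- 3 \left|{\omega}\right|}}{2}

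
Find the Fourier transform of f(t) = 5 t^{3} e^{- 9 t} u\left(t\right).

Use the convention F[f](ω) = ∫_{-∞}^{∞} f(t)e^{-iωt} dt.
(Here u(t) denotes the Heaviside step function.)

F(ω) = \frac{30}{\left(i \omega + 9\right)^{4}}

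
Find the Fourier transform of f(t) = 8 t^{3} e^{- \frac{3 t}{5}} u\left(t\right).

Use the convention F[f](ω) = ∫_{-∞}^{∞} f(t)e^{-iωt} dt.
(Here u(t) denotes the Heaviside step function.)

F(ω) = \frac{30000}{\left(5 i \omega + 3\right)^{4}}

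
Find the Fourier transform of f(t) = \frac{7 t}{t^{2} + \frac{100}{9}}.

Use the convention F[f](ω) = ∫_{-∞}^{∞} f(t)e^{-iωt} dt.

F(ω) = - 7 i \pi e^{- \frac{10 \left|{\omega}\right|}{3}} \operatorname{sign}{\left(\omega \right)}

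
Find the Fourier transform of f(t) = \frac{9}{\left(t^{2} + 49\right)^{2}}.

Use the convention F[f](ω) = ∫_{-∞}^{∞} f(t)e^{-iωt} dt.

F(ω) = \frac{9 \pi \left(7 \left|{\omega}\right| + 1\right) e^{- 7 \left|{\omega}\right|}}{686}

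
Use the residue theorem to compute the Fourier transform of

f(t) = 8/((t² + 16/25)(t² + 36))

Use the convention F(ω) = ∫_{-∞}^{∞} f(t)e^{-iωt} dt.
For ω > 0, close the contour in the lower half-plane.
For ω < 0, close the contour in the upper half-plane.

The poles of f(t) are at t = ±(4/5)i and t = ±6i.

Let g(z) = f(z)e^{-iωz}; for large |z| the factor e^{-iωz} decays in the lower half-plane when ω > 0 and in the upper half-plane when ω < 0.

Case ω > 0 (lower half-plane, clockwise contour ⇒ F(ω) = -2πi·ΣRes):
  Res_{z = - \frac{4 i}{5}} g(z) = \frac{125 i e^{- \frac{4 \omega}{5}}}{884}
  Res_{z = - 6 i} g(z) = - \frac{25 i e^{- 6 \omega}}{1326}
  F(ω) = -2πi·ΣRes = - \frac{25 \pi e^{- 6 \omega}}{663} + \frac{125 \pi e^{- \frac{4 \omega}{5}}}{442}

Case ω < 0 (upper half-plane, counterclockwise contour ⇒ F(ω) = +2πi·ΣRes):
  Res_{z = \frac{4 i}{5}} g(z) = - \frac{125 i e^{\frac{4 \omega}{5}}}{884}
  Res_{z = 6 i} g(z) = \frac{25 i e^{6 \omega}}{1326}
  F(ω) = 2πi·ΣRes = \frac{25 \pi \left(15 e^{\frac{4 \omega}{5}} - 2 e^{6 \omega}\right)}{1326}

Both cases combine into a single formula in |ω|:

F(ω) = - \frac{25 \pi e^{- 6 \left|{\omega}\right|}}{663} + \frac{125 \pi e^{- \frac{4 \left|{\omega}\right|}{5}}}{442}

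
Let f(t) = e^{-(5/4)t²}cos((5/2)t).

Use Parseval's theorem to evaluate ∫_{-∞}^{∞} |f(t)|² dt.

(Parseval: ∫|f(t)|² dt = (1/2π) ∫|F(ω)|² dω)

∫|f(t)|² dt = \frac{\sqrt{10} \sqrt{\pi} \left(1 + e^{\frac{5}{2}}\right)}{10 e^{\frac{5}{2}}}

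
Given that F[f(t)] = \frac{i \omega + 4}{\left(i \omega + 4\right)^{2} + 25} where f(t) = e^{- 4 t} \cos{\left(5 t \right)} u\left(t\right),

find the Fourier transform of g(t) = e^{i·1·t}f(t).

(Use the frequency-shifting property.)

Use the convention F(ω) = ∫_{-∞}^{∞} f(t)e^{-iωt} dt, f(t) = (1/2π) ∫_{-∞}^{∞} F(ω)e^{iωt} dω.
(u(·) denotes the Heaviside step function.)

F[g](ω) = \frac{i \left(\omega - 1\right) + 4}{\left(i \left(\omega - 1\right) + 4\right)^{2} + 25}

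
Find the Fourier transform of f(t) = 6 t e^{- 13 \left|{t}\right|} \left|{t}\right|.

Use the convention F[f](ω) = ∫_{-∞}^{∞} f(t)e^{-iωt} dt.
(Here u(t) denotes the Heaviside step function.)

F(ω) = \frac{24 i \omega \left(\omega^{2} - 507\right)}{\left(\omega^{2} + 169\right)^{3}}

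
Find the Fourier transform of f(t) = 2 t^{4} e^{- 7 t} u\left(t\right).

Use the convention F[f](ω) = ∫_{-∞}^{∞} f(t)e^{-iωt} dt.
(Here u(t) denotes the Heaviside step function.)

F(ω) = \frac{48}{\left(i \omega + 7\right)^{5}}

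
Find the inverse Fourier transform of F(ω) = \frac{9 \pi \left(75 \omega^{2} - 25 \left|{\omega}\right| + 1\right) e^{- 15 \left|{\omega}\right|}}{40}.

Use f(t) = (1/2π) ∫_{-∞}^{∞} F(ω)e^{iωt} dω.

f(t) = \frac{9 t^{4}}{\left(t^{2} + 225\right)^{3}}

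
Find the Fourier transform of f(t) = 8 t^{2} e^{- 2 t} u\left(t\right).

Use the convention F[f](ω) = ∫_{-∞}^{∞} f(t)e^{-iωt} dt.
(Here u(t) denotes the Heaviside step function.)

F(ω) = \frac{16}{\left(i \omega + 2\right)^{3}}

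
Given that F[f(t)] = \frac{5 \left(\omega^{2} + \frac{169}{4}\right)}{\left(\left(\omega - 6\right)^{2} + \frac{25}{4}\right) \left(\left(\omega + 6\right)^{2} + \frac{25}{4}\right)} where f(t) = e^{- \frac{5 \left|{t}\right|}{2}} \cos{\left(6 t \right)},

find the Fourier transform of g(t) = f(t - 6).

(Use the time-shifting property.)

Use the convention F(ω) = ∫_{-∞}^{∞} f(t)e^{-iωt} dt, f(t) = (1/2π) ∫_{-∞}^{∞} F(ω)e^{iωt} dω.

F[g](ω) = \frac{20 \left(4 \omega^{2} + 169\right) e^{- 6 i \omega}}{16 \omega^{4} - 952 \omega^{2} + 28561}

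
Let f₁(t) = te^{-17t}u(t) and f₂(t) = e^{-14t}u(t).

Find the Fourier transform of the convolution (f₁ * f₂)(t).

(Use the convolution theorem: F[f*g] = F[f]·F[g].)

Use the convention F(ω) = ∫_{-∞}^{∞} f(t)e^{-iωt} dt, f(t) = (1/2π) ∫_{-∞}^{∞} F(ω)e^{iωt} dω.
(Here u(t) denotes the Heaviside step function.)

F[f₁*f₂](ω) = \frac{1}{\left(i \omega + 14\right) \left(i \omega + 17\right)^{2}}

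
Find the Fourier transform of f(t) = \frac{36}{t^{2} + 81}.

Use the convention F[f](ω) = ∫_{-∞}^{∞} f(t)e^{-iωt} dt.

F(ω) = 4 \pi e^{- 9 \left|{\omega}\right|}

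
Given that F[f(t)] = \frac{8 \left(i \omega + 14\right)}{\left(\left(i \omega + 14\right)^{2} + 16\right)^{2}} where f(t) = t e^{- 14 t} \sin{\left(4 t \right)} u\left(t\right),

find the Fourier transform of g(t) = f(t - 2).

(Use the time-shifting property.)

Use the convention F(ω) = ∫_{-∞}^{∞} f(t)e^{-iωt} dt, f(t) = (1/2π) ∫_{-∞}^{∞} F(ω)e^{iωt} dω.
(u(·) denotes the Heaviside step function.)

F[g](ω) = \frac{8 \left(i \omega + 14\right) e^{- 2 i \omega}}{\left(\left(i \omega + 14\right)^{2} + 16\right)^{2}}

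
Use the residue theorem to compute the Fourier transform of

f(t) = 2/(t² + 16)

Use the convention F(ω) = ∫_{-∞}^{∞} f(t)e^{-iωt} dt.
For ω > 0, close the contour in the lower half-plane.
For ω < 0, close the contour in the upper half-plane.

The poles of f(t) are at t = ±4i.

Let g(z) = f(z)e^{-iωz}; for large |z| the factor e^{-iωz} decays in the lower half-plane when ω > 0 and in the upper half-plane when ω < 0.

Case ω > 0 (lower half-plane, clockwise contour ⇒ F(ω) = -2πi·ΣRes):
  Res_{z = - 4 i} g(z) = \frac{i e^{- 4 \omega}}{4}
  F(ω) = -2πi·ΣRes = \frac{\pi e^{- 4 \omega}}{2}

Case ω < 0 (upper half-plane, counterclockwise contour ⇒ F(ω) = +2πi·ΣRes):
  Res_{z = 4 i} g(z) = - \frac{i e^{4 \omega}}{4}
  F(ω) = 2πi·ΣRes = \frac{\pi e^{4 \omega}}{2}

Both cases combine into a single formula in |ω|:

F(ω) = \frac{\pi e^{- 4 \left|{\omega}\right|}}{2}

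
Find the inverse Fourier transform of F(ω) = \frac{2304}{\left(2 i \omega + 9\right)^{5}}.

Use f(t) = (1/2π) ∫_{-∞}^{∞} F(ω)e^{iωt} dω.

f(t) = 3 t^{4} e^{- \frac{9 t}{2}} u\left(t\right)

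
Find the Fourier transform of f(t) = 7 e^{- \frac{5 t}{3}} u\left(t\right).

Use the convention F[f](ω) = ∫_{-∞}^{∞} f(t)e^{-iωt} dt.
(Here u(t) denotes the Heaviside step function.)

F(ω) = \frac{21}{3 i \omega + 5}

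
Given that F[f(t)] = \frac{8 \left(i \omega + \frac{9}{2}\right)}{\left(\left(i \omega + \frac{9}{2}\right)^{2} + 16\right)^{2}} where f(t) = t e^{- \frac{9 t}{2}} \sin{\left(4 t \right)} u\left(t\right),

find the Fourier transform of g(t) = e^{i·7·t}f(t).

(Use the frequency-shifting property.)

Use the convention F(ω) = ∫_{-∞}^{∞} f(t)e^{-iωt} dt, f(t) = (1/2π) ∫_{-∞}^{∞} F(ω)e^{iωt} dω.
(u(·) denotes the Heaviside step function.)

F[g](ω) = \frac{64 \left(2 i \left(\omega - 7\right) + 9\right)}{\left(\left(2 i \left(\omega - 7\right) + 9\right)^{2} + 64\right)^{2}}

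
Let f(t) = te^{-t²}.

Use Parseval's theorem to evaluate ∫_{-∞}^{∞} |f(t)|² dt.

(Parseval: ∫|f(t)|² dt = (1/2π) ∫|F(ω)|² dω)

∫|f(t)|² dt = \frac{\sqrt{2} \sqrt{\pi}}{8}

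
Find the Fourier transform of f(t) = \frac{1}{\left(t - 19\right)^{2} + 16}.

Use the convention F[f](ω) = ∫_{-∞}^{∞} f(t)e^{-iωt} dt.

F(ω) = \frac{\pi e^{- 19 i \omega - 4 \left|{\omega}\right|}}{4}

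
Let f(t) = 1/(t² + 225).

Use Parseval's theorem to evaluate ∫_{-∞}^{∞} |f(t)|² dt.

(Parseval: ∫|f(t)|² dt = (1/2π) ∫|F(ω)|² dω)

∫|f(t)|² dt = \frac{\pi}{6750}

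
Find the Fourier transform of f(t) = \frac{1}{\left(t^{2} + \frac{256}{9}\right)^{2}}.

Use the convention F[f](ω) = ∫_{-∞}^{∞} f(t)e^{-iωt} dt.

F(ω) = \frac{9 \pi \left(16 \left|{\omega}\right| + 3\right) e^{- \frac{16 \left|{\omega}\right|}{3}}}{8192}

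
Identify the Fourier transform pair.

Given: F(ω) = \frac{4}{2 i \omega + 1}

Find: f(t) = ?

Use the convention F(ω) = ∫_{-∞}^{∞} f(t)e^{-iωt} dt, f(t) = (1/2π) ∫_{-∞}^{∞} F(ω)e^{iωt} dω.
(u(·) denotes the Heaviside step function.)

f(t) = 2 e^{- \frac{t}{2}} u\left(t\right)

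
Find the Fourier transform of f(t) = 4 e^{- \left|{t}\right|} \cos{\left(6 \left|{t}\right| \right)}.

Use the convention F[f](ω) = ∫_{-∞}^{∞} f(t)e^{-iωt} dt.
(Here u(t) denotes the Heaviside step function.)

F(ω) = \frac{8 \left(\omega^{2} + 37\right)}{\omega^{4} - 70 \omega^{2} + 1369}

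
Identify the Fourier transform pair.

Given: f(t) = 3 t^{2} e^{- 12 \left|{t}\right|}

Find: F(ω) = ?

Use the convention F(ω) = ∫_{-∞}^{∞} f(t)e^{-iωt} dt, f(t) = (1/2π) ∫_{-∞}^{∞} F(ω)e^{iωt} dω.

F(ω) = \frac{432 \left(48 - \omega^{2}\right)}{\left(\omega^{2} + 144\right)^{3}}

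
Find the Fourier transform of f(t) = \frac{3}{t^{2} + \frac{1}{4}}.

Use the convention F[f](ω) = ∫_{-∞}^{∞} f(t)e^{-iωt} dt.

F(ω) = 6 \pi e^{- \frac{\left|{\omega}\right|}{2}}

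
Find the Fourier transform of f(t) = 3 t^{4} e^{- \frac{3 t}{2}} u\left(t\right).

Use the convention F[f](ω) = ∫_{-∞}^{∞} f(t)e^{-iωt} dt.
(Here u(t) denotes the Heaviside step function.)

F(ω) = \frac{2304}{\left(2 i \omega + 3\right)^{5}}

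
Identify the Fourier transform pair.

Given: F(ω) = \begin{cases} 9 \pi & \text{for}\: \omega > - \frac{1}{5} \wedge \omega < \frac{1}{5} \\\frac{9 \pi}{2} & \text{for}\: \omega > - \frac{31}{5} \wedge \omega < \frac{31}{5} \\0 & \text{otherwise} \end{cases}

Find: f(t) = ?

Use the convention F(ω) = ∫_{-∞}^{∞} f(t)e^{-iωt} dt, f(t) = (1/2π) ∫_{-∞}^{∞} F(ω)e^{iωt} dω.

f(t) = \frac{9 \sin{\left(\frac{16 t}{5} \right)} \cos{\left(3 t \right)}}{t}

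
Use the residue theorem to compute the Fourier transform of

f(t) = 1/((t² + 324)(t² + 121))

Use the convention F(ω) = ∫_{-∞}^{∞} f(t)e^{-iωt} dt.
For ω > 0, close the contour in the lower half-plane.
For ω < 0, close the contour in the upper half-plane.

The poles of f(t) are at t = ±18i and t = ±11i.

Let g(z) = f(z)e^{-iωz}; for large |z| the factor e^{-iωz} decays in the lower half-plane when ω > 0 and in the upper half-plane when ω < 0.

Case ω > 0 (lower half-plane, clockwise contour ⇒ F(ω) = -2πi·ΣRes):
  Res_{z = - 18 i} g(z) = - \frac{i e^{- 18 \omega}}{7308}
  Res_{z = - 11 i} g(z) = \frac{i e^{- 11 \omega}}{4466}
  F(ω) = -2πi·ΣRes = \frac{\pi \left(18 e^{7 \omega} - 11\right) e^{- 18 \omega}}{40194}

Case ω < 0 (upper half-plane, counterclockwise contour ⇒ F(ω) = +2πi·ΣRes):
  Res_{z = 18 i} g(z) = \frac{i e^{18 \omega}}{7308}
  Res_{z = 11 i} g(z) = - \frac{i e^{11 \omega}}{4466}
  F(ω) = 2πi·ΣRes = \frac{\pi \left(18 - 11 e^{7 \omega}\right) e^{11 \omega}}{40194}

Both cases combine into a single formula in |ω|:

F(ω) = \frac{\pi \left(18 e^{7 \left|{\omega}\right|} - 11\right) e^{- 18 \left|{\omega}\right|}}{40194}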